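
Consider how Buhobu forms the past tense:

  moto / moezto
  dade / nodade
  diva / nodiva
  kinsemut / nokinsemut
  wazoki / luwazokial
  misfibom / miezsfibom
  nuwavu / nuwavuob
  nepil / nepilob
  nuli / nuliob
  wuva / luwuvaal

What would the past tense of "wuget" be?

wazoki and nuli both end in -i yet inflect differently (luwazokial, nuliob), so the final letter is not what conditions the rule; the first letter is.
"wuget" begins with w-. The stems beginning with w- (wazoki → luwazokial, wuva → luwuvaal) add lu- … -al around the stem.
So wuget → luwugetal.

luwugetal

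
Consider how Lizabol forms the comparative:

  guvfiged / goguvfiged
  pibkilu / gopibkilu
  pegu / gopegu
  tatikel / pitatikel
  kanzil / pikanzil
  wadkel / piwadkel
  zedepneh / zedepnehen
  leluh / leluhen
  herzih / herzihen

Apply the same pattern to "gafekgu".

gogafekgu

"gafekgu" ends in -u. The stems ending in -u (pibkilu → gopibkilu, pegu → gopegu) add the prefix go-.
So gafekgu → gogafekgu.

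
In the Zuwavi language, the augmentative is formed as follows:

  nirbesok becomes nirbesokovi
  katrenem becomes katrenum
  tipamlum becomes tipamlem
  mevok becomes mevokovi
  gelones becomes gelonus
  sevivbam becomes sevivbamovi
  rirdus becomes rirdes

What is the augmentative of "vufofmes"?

vufofmus

katrenem and sevivbam both end in -m yet inflect differently (katrenum, sevivbamovi), so the final letter is not what conditions the rule; the last vowel is.
"vufofmes" has last vowel 'e'. The stems whose last vowel is 'e' (gelones → gelonus, katrenem → katrenum) change the last vowel to 'u'.
The other patterns: stems whose last vowel is 'a' or 'o' add -ovi; stems whose last vowel is 'u' change the last vowel to 'e'.
So vufofmes → vufofmus.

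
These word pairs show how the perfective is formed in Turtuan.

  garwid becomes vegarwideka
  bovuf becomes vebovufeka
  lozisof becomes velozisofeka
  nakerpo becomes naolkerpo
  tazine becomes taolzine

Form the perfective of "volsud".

vevolsudeka

"volsud" ends in a consonant. The stems ending in a consonant (garwid → vegarwideka, bovuf → vebovufeka, lozisof → velozisofeka) add ve- … -eka around the stem.
The other pattern: stems ending in a vowel insert -ol- after the first vowel.
So volsud → vevolsudeka.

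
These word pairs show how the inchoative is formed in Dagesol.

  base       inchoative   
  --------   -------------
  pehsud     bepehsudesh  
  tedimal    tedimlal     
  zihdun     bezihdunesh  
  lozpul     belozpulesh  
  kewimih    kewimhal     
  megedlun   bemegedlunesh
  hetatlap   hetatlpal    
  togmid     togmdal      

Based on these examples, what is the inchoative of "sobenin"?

lozpul and tedimal both end in -l yet inflect differently (belozpulesh, tedimlal), so the final letter is not what conditions the rule; the last vowel is.
"sobenin" has last vowel 'i'. The stems whose last vowel is 'i' (togmid → togmdal, kewimih → kewimhal) delete the last vowel and add -al.
So sobenin → sobennal.

sobennal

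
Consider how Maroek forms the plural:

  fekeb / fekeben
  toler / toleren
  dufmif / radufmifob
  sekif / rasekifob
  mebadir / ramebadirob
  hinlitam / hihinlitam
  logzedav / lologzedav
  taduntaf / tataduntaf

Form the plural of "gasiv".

toler and mebadir both end in -r yet inflect differently (toleren, ramebadirob), so the final letter is not what conditions the rule; the last vowel is.
"gasiv" has last vowel 'i'. The stems whose last vowel is 'i' (dufmif → radufmifob, sekif → rasekifob, mebadir → ramebadirob) add ra- … -ob around the stem.
So gasiv → ragasivob.

ragasivob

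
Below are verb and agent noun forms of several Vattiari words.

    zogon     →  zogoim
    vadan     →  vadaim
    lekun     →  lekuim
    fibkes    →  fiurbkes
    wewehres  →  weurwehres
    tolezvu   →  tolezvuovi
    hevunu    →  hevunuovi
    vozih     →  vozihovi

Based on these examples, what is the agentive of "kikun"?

lekun and tolezvu both have last vowel 'u' yet inflect differently (lekuim, tolezvuovi), so the last vowel is not what conditions the rule; the final letter is.
"kikun" ends in -n. The stems ending in -n (zogon → zogoim, vadan → vadaim, lekun → lekuim) drop the final letter and add -im.
The other patterns: stems ending in -s insert -ur- after the first vowel; stems ending in -h or -u add -ovi.
So kikun → kikuim.

kikuim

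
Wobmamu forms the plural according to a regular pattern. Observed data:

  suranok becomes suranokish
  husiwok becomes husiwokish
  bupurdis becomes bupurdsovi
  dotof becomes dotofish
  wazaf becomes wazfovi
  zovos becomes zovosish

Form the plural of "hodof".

hodofish

dotof and wazaf both end in -f yet inflect differently (dotofish, wazfovi), so the final letter is not what conditions the rule; the last vowel is.
"hodof" has last vowel 'o'. The stems whose last vowel is 'o' (husiwok → husiwokish, suranok → suranokish, dotof → dotofish) add -ish.
So hodof → hodofish.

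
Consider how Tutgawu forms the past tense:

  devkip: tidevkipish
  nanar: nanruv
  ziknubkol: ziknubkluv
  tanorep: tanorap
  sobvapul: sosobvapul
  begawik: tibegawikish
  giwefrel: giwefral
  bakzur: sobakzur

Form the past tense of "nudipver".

"nudipver" has last vowel 'e'. The stems whose last vowel is 'e' (giwefrel → giwefral, tanorep → tanorap) change the last vowel to 'a'.
So nudipver → nudipvar.

nudipvar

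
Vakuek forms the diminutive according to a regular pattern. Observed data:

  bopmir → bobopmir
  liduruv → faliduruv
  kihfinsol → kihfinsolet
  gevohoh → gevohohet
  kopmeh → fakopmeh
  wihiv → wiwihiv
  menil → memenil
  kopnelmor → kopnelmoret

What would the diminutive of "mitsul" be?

kihfinsol and menil both end in -l yet inflect differently (kihfinsolet, memenil), so the final letter is not what conditions the rule; the last vowel is.
"mitsul" has last vowel 'u'. The one such stem in the data (liduruv → faliduruv) adds the prefix fa-, so the same rule applies.
The other patterns: stems whose last vowel is 'o' add -et; stems whose last vowel is 'i' repeat the first consonant+vowel as a prefix.
So mitsul → famitsul.

famitsul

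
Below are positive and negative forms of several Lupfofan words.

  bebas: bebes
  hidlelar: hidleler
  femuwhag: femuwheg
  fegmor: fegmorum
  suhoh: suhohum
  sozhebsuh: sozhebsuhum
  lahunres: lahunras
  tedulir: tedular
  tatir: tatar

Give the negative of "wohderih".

hidlelar and fegmor both end in -r yet inflect differently (hidleler, fegmorum), so the final letter is not what conditions the rule; the last vowel is.
"wohderih" has last vowel 'i'. The stems whose last vowel is 'i' (tedulir → tedular, tatir → tatar) change the last vowel to 'a'.
So wohderih → wohderah.

wohderah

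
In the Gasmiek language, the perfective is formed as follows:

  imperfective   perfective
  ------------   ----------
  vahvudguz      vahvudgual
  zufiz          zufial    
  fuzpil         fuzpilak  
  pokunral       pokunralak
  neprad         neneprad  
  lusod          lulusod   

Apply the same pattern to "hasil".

zufiz and fuzpil both have last vowel 'i' yet inflect differently (zufial, fuzpilak), so the last vowel is not what conditions the rule; the final letter is.
"hasil" ends in -l. The stems ending in -l (fuzpil → fuzpilak, pokunral → pokunralak) add -ak.
The other patterns: stems ending in -z drop the final letter and add -al; stems ending in -d repeat the first consonant+vowel as a prefix.
So hasil → hasilak.

hasilak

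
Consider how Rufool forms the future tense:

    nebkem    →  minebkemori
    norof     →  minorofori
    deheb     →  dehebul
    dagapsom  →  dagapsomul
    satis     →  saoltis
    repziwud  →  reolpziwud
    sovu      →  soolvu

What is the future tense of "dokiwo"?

"dokiwo" begins with d-. The stems beginning with d- (deheb → dehebul, dagapsom → dagapsomul) add -ul.
The other patterns: stems beginning with n- add mi- … -ori around the stem; stems beginning with r- or s- insert -ol- after the first vowel.
So dokiwo → dokiwoul.

dokiwoul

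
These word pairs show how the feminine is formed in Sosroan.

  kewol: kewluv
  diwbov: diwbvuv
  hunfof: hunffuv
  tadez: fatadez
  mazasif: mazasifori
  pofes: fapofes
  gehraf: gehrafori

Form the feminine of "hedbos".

hedbsuv

hunfof and mazasif both end in -f yet inflect differently (hunffuv, mazasifori), so the final letter is not what conditions the rule; the last vowel is.
"hedbos" has last vowel 'o'. The stems whose last vowel is 'o' (kewol → kewluv, diwbov → diwbvuv, hunfof → hunffuv) delete the last vowel and add -uv.
The other patterns: stems whose last vowel is 'e' add the prefix fa-; stems whose last vowel is 'a' or 'i' add -ori.
So hedbos → hedbsuv.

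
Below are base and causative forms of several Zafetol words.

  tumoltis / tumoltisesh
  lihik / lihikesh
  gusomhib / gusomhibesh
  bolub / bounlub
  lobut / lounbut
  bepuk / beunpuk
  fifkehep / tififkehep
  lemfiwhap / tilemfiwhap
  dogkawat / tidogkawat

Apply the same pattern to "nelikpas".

tinelikpas

"nelikpas" has last vowel 'a'. The stems whose last vowel is 'a' (lemfiwhap → tilemfiwhap, dogkawat → tidogkawat) add the prefix ti-.
So nelikpas → tinelikpas.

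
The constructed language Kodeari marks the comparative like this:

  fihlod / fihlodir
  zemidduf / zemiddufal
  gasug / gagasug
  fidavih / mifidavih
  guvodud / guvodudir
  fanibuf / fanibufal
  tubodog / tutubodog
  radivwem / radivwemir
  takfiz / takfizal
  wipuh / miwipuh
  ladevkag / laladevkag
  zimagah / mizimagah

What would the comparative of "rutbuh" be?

fanibuf and wipuh both have last vowel 'u' yet inflect differently (fanibufal, miwipuh), so the last vowel is not what conditions the rule; the final letter is.
"rutbuh" ends in -h. The stems ending in -h (zimagah → mizimagah, wipuh → miwipuh, fidavih → mifidavih) add the prefix mi-.
So rutbuh → mirutbuh.

mirutbuh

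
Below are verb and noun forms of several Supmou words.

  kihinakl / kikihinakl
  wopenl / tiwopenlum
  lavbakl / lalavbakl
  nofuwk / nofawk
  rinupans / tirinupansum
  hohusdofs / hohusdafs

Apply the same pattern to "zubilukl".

wopenl and lavbakl both end in -l yet inflect differently (tiwopenlum, lalavbakl), so the final letter is not what conditions the rule; the second-to-last letter is.
"zubilukl" has second-to-last letter 'k'. The stems whose second-to-last letter is 'k' (lavbakl → lalavbakl, kihinakl → kikihinakl) repeat the first consonant+vowel as a prefix.
So zubilukl → zuzubilukl.

zuzubilukl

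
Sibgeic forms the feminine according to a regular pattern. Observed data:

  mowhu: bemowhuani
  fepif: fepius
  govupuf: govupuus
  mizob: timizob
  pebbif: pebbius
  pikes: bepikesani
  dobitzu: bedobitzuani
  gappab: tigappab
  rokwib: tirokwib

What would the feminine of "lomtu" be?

"lomtu" ends in -u. The stems ending in -u (mowhu → bemowhuani, dobitzu → bedobitzuani) add be- … -ani around the stem.
The other patterns: stems ending in -b add the prefix ti-; stems ending in -f drop the final letter and add -us.
So lomtu → belomtuani.

belomtuani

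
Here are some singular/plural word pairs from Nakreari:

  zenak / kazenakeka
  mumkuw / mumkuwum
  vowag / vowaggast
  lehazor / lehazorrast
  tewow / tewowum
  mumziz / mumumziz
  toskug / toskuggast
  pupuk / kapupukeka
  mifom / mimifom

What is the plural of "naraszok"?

toskug and pupuk both have last vowel 'u' yet inflect differently (toskuggast, kapupukeka), so the last vowel is not what conditions the rule; the final letter is.
"naraszok" ends in -k. The stems ending in -k (pupuk → kapupukeka, zenak → kazenakeka) add ka- … -eka around the stem.
The other patterns: stems ending in -g or -r double the final consonant and add -ast; stems ending in -w add -um; stems ending in -m or -z repeat the first consonant+vowel as a prefix.
So naraszok → kanaraszokeka.

kanaraszokeka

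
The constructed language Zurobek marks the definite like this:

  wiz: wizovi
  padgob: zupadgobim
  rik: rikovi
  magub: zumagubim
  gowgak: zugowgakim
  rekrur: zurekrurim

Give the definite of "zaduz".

zuzaduzim

gowgak and rik both end in -k yet inflect differently (zugowgakim, rikovi), so the final letter is not what conditions the rule; the number of vowels is.
"zaduz" has 2 vowels. The stems with 2 vowels (gowgak → zugowgakim, magub → zumagubim, padgob → zupadgobim) add zu- … -im around the stem.
The other pattern: stems with 1 vowel add -ovi.
So zaduz → zuzaduzim.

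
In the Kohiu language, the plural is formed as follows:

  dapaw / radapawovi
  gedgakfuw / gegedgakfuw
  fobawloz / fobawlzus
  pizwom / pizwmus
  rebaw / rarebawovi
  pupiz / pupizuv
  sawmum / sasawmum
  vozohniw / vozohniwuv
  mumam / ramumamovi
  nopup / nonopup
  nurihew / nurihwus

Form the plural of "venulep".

venulpus

nurihew and vozohniw both end in -w yet inflect differently (nurihwus, vozohniwuv), so the final letter is not what conditions the rule; the last vowel is.
"venulep" has last vowel 'e'. The one such stem in the data (nurihew → nurihwus) deletes the last vowel and adds -us (as do fobawloz, pizwom), so the same rule applies.
The other patterns: stems whose last vowel is 'i' add -uv; stems whose last vowel is 'a' add ra- … -ovi around the stem; stems whose last vowel is 'u' repeat the first consonant+vowel as a prefix.
So venulep → venulpus.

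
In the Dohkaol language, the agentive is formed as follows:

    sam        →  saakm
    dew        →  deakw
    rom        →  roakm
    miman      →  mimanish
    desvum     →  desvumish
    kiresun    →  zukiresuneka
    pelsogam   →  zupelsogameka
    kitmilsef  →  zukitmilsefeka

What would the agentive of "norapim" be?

sam and desvum both end in -m yet inflect differently (saakm, desvumish), so the final letter is not what conditions the rule; the number of vowels is.
"norapim" has 3 vowels. The stems with 3 vowels (kiresun → zukiresuneka, pelsogam → zupelsogameka, kitmilsef → zukitmilsefeka) add zu- … -eka around the stem.
So norapim → zunorapimeka.

zunorapimeka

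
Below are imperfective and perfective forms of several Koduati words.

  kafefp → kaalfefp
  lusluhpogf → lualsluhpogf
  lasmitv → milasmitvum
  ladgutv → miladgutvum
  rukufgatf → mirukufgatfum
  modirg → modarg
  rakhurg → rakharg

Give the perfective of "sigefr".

"sigefr" has second-to-last letter 'f'. The one such stem in the data (kafefp → kaalfefp) inserts -al- after the first vowel (as does lusluhpogf), so the same rule applies.
The other patterns: stems whose second-to-last letter is 'r' change the last vowel to 'a'; stems whose second-to-last letter is 't' add mi- … -um around the stem.
So sigefr → sialgefr.

sialgefr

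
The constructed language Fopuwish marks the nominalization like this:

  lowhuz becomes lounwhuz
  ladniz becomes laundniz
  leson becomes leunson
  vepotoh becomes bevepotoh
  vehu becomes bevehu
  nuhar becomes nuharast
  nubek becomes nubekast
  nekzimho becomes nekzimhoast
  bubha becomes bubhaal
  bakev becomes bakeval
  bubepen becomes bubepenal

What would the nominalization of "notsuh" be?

leson and bubepen both end in -n yet inflect differently (leunson, bubepenal), so the final letter is not what conditions the rule; the first letter is.
"notsuh" begins with n-. The stems beginning with n- (nuhar → nuharast, nubek → nubekast, nekzimho → nekzimhoast) add -ast.
So notsuh → notsuhast.

notsuhast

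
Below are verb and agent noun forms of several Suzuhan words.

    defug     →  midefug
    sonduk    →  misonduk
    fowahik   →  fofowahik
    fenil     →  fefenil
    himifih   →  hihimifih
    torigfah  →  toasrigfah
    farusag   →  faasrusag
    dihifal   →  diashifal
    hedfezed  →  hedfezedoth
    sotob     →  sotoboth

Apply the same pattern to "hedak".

sonduk and fowahik both end in -k yet inflect differently (misonduk, fofowahik), so the final letter is not what conditions the rule; the last vowel is.
"hedak" has last vowel 'a'. The stems whose last vowel is 'a' (torigfah → toasrigfah, farusag → faasrusag, dihifal → diashifal) insert -as- after the first vowel.
The other patterns: stems whose last vowel is 'u' add the prefix mi-; stems whose last vowel is 'i' repeat the first consonant+vowel as a prefix; stems whose last vowel is 'e' or 'o' add -oth.
So hedak → heasdak.

heasdak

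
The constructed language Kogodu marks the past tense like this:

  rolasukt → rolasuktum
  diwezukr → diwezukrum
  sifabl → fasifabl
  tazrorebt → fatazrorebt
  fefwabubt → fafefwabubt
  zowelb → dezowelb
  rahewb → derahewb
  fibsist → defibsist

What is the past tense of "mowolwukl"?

rolasukt and tazrorebt both end in -t yet inflect differently (rolasuktum, fatazrorebt), so the final letter is not what conditions the rule; the second-to-last letter is.
"mowolwukl" has second-to-last letter 'k'. The stems whose second-to-last letter is 'k' (rolasukt → rolasuktum, diwezukr → diwezukrum) add -um.
So mowolwukl → mowolwuklum.

mowolwuklum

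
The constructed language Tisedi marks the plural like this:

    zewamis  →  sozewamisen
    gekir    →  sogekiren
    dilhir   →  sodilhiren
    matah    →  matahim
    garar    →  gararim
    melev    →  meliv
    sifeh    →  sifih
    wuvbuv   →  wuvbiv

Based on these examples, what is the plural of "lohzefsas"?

gekir and garar both end in -r yet inflect differently (sogekiren, gararim), so the final letter is not what conditions the rule; the last vowel is.
"lohzefsas" has last vowel 'a'. The stems whose last vowel is 'a' (matah → matahim, garar → gararim) add -im.
So lohzefsas → lohzefsasim.

lohzefsasim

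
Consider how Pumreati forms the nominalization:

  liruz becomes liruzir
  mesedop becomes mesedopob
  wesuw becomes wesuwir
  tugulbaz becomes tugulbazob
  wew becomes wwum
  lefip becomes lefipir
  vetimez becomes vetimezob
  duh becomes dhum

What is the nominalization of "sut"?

wew and wesuw both end in -w yet inflect differently (wwum, wesuwir), so the final letter is not what conditions the rule; the number of vowels is.
"sut" has 1 vowel. The stems with 1 vowel (duh → dhum, wew → wwum) delete the last vowel and add -um.
The other patterns: stems with 2 vowels add -ir; stems with 3 vowels add -ob.
So sut → stum.

stum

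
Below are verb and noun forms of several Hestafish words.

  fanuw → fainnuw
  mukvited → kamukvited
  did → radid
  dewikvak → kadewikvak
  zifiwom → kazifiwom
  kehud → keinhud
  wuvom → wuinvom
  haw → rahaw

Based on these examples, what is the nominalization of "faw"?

haw and fanuw both end in -w yet inflect differently (rahaw, fainnuw), so the final letter is not what conditions the rule; the number of vowels is.
"faw" has 1 vowel. The stems with 1 vowel (did → radid, haw → rahaw) add the prefix ra-.
The other patterns: stems with 2 vowels insert -in- after the first vowel; stems with 3 vowels add the prefix ka-.
So faw → rafaw.

rafaw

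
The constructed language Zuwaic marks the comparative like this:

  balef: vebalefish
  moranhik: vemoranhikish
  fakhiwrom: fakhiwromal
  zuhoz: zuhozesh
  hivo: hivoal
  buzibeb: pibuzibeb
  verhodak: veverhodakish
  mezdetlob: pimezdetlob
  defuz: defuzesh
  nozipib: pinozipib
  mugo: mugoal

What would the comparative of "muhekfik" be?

vemuhekfikish

balef and buzibeb both have last vowel 'e' yet inflect differently (vebalefish, pibuzibeb), so the last vowel is not what conditions the rule; the final letter is.
"muhekfik" ends in -k. The stems ending in -k (verhodak → veverhodakish, moranhik → vemoranhikish) add ve- … -ish around the stem.
The other patterns: stems ending in -z add -esh; stems ending in -b add the prefix pi-; stems ending in -m or -o add -al.
So muhekfik → vemuhekfikish.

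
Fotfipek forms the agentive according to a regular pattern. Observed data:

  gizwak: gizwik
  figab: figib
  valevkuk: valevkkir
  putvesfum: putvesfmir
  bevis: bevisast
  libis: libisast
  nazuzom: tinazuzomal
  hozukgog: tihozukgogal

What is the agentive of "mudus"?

gizwak and valevkuk both end in -k yet inflect differently (gizwik, valevkkir), so the final letter is not what conditions the rule; the last vowel is.
"mudus" has last vowel 'u'. The stems whose last vowel is 'u' (valevkuk → valevkkir, putvesfum → putvesfmir) delete the last vowel and add -ir.
The other patterns: stems whose last vowel is 'a' change the last vowel to 'i'; stems whose last vowel is 'i' add -ast; stems whose last vowel is 'o' add ti- … -al around the stem.
So mudus → mudsir.

mudsir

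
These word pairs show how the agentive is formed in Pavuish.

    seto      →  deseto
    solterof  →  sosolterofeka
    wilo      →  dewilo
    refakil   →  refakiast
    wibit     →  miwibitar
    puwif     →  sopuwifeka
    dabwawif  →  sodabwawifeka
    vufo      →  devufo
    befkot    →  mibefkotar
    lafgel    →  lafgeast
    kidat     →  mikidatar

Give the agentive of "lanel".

refakil and wibit both have last vowel 'i' yet inflect differently (refakiast, miwibitar), so the last vowel is not what conditions the rule; the final letter is.
"lanel" ends in -l. The stems ending in -l (refakil → refakiast, lafgel → lafgeast) drop the final letter and add -ast.
So lanel → laneast.

laneast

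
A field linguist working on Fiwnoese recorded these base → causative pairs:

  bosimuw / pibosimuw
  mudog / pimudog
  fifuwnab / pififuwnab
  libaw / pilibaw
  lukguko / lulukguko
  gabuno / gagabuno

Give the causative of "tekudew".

pitekudew

"tekudew" ends in a consonant. The stems ending in a consonant (bosimuw → pibosimuw, mudog → pimudog, fifuwnab → pififuwnab) add the prefix pi-.
The other pattern: stems ending in a vowel repeat the first consonant+vowel as a prefix.
So tekudew → pitekudew.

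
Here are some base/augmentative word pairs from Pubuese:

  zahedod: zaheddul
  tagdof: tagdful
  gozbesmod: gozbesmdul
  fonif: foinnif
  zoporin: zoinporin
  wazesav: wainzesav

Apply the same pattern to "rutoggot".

rutoggtul

tagdof and fonif both end in -f yet inflect differently (tagdful, foinnif), so the final letter is not what conditions the rule; the last vowel is.
"rutoggot" has last vowel 'o'. The stems whose last vowel is 'o' (zahedod → zaheddul, tagdof → tagdful, gozbesmod → gozbesmdul) delete the last vowel and add -ul.
So rutoggot → rutoggtul.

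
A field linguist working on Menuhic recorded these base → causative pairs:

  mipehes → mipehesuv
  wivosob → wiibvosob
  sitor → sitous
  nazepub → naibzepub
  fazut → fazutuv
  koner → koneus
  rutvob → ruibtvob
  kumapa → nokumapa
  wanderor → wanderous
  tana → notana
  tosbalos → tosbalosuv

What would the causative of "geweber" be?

gewebeus

"geweber" ends in -r. The stems ending in -r (sitor → sitous, koner → koneus, wanderor → wanderous) drop the final letter and add -us.
The other patterns: stems ending in -b insert -ib- after the first vowel; stems ending in -a add the prefix no-; stems ending in -s or -t add -uv.
So geweber → gewebeus.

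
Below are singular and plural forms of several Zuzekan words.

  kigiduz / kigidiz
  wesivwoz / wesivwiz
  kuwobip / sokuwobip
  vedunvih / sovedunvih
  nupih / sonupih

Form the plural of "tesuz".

tesiz

"tesuz" ends in -z. The stems ending in -z (kigiduz → kigidiz, wesivwoz → wesivwiz) change the last vowel to 'i'.
The other pattern: stems ending in -h or -p add the prefix so-.
So tesuz → tesiz.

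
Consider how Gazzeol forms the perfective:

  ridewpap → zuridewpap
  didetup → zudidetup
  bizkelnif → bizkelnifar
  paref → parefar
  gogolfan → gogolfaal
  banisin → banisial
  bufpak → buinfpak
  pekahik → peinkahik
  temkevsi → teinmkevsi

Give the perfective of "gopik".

goinpik

ridewpap and gogolfan both have last vowel 'a' yet inflect differently (zuridewpap, gogolfaal), so the last vowel is not what conditions the rule; the final letter is.
"gopik" ends in -k. The stems ending in -k (bufpak → buinfpak, pekahik → peinkahik) insert -in- after the first vowel.
So gopik → goinpik.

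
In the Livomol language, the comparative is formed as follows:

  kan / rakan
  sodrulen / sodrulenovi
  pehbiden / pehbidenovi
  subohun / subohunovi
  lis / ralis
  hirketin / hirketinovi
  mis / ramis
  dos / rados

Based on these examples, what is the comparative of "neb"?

sodrulen and kan both end in -n yet inflect differently (sodrulenovi, rakan), so the final letter is not what conditions the rule; the number of vowels is.
"neb" has 1 vowel. The stems with 1 vowel (kan → rakan, lis → ralis, mis → ramis) add the prefix ra-.
The other pattern: stems with 3 vowels add -ovi.
So neb → raneb.

raneb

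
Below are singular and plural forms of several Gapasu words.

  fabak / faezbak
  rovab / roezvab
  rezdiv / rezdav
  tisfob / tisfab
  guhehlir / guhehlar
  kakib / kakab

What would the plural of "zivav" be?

ziezvav

rovab and tisfob both end in -b yet inflect differently (roezvab, tisfab), so the final letter is not what conditions the rule; the last vowel is.
"zivav" has last vowel 'a'. The stems whose last vowel is 'a' (fabak → faezbak, rovab → roezvab) insert -ez- after the first vowel.
The other pattern: stems whose last vowel is 'i' or 'o' change the last vowel to 'a'.
So zivav → ziezvav.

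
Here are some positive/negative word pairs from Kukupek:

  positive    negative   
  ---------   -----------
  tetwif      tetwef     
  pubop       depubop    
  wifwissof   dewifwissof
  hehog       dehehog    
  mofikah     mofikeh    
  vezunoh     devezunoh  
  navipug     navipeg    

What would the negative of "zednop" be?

dezednop

hehog and navipug both end in -g yet inflect differently (dehehog, navipeg), so the final letter is not what conditions the rule; the last vowel is.
"zednop" has last vowel 'o'. The stems whose last vowel is 'o' (wifwissof → dewifwissof, pubop → depubop, vezunoh → devezunoh) add the prefix de-.
So zednop → dezednop.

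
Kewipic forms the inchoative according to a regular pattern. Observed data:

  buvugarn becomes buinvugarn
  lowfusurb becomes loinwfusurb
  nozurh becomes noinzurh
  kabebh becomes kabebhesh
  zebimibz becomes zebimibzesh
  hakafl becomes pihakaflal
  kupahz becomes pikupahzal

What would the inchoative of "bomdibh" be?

bomdibhesh

nozurh and kabebh both end in -h yet inflect differently (noinzurh, kabebhesh), so the final letter is not what conditions the rule; the second-to-last letter is.
"bomdibh" has second-to-last letter 'b'. The stems whose second-to-last letter is 'b' (kabebh → kabebhesh, zebimibz → zebimibzesh) add -esh.
The other patterns: stems whose second-to-last letter is 'r' insert -in- after the first vowel; stems whose second-to-last letter is 'f' or 'h' add pi- … -al around the stem.
So bomdibh → bomdibhesh.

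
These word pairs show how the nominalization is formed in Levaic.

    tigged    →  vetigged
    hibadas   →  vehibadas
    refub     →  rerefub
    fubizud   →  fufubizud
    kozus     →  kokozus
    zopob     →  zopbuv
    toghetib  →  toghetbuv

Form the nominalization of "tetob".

tigged and fubizud both end in -d yet inflect differently (vetigged, fufubizud), so the final letter is not what conditions the rule; the last vowel is.
"tetob" has last vowel 'o'. The one such stem in the data (zopob → zopbuv) deletes the last vowel and adds -uv (as does toghetib), so the same rule applies.
So tetob → tetbuv.

tetbuv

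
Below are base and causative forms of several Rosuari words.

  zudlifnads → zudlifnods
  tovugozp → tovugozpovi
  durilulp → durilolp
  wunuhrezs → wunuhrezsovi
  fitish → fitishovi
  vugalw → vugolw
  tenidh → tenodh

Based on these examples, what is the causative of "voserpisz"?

"voserpisz" has second-to-last letter 's'. The one such stem in the data (fitish → fitishovi) adds -ovi, so the same rule applies.
The other pattern: stems whose second-to-last letter is 'd' or 'l' change the last vowel to 'o'.
So voserpisz → voserpiszovi.

voserpiszovi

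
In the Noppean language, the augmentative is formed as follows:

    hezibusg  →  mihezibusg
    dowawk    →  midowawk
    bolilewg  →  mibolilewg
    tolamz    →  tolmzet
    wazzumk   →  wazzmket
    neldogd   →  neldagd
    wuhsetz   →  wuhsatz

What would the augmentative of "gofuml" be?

"gofuml" has second-to-last letter 'm'. The stems whose second-to-last letter is 'm' (tolamz → tolmzet, wazzumk → wazzmket) delete the last vowel and add -et.
So gofuml → gofmlet.

gofmlet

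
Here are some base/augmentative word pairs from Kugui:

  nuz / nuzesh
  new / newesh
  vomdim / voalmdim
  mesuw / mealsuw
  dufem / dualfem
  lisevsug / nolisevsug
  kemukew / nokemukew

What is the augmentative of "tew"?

new and mesuw both end in -w yet inflect differently (newesh, mealsuw), so the final letter is not what conditions the rule; the number of vowels is.
"tew" has 1 vowel. The stems with 1 vowel (nuz → nuzesh, new → newesh) add -esh.
So tew → tewesh.

tewesh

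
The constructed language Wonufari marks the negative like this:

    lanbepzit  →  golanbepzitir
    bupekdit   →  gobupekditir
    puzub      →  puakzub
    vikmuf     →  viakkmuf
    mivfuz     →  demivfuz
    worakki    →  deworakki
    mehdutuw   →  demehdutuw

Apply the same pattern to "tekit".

puzub and mivfuz both have last vowel 'u' yet inflect differently (puakzub, demivfuz), so the last vowel is not what conditions the rule; the final letter is.
"tekit" ends in -t. The stems ending in -t (lanbepzit → golanbepzitir, bupekdit → gobupekditir) add go- … -ir around the stem.
So tekit → gotekitir.

gotekitir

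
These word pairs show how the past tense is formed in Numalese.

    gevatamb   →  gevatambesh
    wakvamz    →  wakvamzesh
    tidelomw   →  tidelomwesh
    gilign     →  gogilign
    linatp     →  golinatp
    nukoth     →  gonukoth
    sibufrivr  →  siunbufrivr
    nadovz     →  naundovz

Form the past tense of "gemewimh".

gemewimhesh

"gemewimh" has second-to-last letter 'm'. The stems whose second-to-last letter is 'm' (gevatamb → gevatambesh, wakvamz → wakvamzesh, tidelomw → tidelomwesh) add -esh.
The other patterns: stems whose second-to-last letter is 'g' or 't' add the prefix go-; stems whose second-to-last letter is 'v' insert -un- after the first vowel.
So gemewimh → gemewimhesh.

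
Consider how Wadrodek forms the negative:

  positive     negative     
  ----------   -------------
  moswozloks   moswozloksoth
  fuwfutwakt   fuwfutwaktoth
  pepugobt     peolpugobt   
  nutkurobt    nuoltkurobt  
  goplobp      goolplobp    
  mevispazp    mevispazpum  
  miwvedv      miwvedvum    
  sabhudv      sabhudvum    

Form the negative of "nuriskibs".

nuolriskibs

fuwfutwakt and pepugobt both end in -t yet inflect differently (fuwfutwaktoth, peolpugobt), so the final letter is not what conditions the rule; the second-to-last letter is.
"nuriskibs" has second-to-last letter 'b'. The stems whose second-to-last letter is 'b' (pepugobt → peolpugobt, nutkurobt → nuoltkurobt, goplobp → goolplobp) insert -ol- after the first vowel.
The other patterns: stems whose second-to-last letter is 'k' add -oth; stems whose second-to-last letter is 'd' or 'z' add -um.
So nuriskibs → nuolriskibs.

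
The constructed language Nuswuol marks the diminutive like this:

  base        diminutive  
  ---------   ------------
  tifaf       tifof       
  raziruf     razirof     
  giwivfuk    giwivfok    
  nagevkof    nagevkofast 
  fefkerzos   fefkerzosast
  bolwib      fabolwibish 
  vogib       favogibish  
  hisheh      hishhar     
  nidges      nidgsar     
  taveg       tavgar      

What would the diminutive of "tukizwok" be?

"tukizwok" has last vowel 'o'. The stems whose last vowel is 'o' (nagevkof → nagevkofast, fefkerzos → fefkerzosast) add -ast.
So tukizwok → tukizwokast.

tukizwokast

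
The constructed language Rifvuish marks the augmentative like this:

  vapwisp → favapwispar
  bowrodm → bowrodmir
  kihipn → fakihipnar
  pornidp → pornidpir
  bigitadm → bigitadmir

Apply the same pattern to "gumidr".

gumidrir

pornidp and vapwisp both end in -p yet inflect differently (pornidpir, favapwispar), so the final letter is not what conditions the rule; the second-to-last letter is.
"gumidr" has second-to-last letter 'd'. The stems whose second-to-last letter is 'd' (bigitadm → bigitadmir, pornidp → pornidpir, bowrodm → bowrodmir) add -ir.
So gumidr → gumidrir.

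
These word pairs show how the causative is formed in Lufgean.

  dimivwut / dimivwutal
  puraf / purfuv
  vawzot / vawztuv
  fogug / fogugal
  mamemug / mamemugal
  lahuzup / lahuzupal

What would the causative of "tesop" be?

dimivwut and vawzot both end in -t yet inflect differently (dimivwutal, vawztuv), so the final letter is not what conditions the rule; the last vowel is.
"tesop" has last vowel 'o'. The one such stem in the data (vawzot → vawztuv) deletes the last vowel and adds -uv (as does puraf), so the same rule applies.
The other pattern: stems whose last vowel is 'u' add -al.
So tesop → tespuv.

tespuv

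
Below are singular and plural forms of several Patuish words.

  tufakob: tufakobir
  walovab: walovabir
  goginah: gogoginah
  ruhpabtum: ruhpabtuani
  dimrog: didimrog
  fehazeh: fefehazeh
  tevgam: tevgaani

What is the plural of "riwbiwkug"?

ririwbiwkug

"riwbiwkug" ends in -g. The one such stem in the data (dimrog → didimrog) repeats the first consonant+vowel as a prefix (as do goginah, fehazeh), so the same rule applies.
The other patterns: stems ending in -m drop the final letter and add -ani; stems ending in -b add -ir.
So riwbiwkug → ririwbiwkug.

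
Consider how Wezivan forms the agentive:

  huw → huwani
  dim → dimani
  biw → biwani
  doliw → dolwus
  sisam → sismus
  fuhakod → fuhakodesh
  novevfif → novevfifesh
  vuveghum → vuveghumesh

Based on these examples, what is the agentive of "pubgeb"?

pubgbus

huw and doliw both end in -w yet inflect differently (huwani, dolwus), so the final letter is not what conditions the rule; the number of vowels is.
"pubgeb" has 2 vowels. The stems with 2 vowels (doliw → dolwus, sisam → sismus) delete the last vowel and add -us.
So pubgeb → pubgbus.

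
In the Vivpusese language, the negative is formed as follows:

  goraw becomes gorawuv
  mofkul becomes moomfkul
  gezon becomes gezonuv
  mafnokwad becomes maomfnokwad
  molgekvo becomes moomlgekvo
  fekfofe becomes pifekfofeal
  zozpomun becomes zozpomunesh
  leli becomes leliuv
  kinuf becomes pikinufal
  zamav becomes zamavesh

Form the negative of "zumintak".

zumintakesh

"zumintak" begins with z-. The stems beginning with z- (zozpomun → zozpomunesh, zamav → zamavesh) add -esh.
So zumintak → zumintakesh.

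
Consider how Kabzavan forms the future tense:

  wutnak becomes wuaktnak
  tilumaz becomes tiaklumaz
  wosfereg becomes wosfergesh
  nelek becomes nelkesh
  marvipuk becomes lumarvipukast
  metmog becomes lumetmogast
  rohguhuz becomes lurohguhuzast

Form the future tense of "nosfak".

wutnak and nelek both end in -k yet inflect differently (wuaktnak, nelkesh), so the final letter is not what conditions the rule; the last vowel is.
"nosfak" has last vowel 'a'. The stems whose last vowel is 'a' (wutnak → wuaktnak, tilumaz → tiaklumaz) insert -ak- after the first vowel.
So nosfak → noaksfak.

noaksfak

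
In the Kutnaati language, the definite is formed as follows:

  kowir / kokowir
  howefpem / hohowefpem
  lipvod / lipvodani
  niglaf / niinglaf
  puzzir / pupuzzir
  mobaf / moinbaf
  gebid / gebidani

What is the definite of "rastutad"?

rastutadani

gebid and kowir both have last vowel 'i' yet inflect differently (gebidani, kokowir), so the last vowel is not what conditions the rule; the final letter is.
"rastutad" ends in -d. The stems ending in -d (gebid → gebidani, lipvod → lipvodani) add -ani.
So rastutad → rastutadani.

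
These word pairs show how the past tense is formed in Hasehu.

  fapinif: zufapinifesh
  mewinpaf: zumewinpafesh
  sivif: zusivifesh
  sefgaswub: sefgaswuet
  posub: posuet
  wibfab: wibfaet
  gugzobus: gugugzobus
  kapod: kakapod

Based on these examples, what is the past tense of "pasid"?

papasid

mewinpaf and wibfab both have last vowel 'a' yet inflect differently (zumewinpafesh, wibfaet), so the last vowel is not what conditions the rule; the final letter is.
"pasid" ends in -d. The one such stem in the data (kapod → kakapod) repeats the first consonant+vowel as a prefix (as does gugzobus), so the same rule applies.
So pasid → papasid.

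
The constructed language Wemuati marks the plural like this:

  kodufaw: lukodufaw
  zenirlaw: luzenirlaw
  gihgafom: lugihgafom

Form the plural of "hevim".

luhevim

Every pair shown (kodufaw → lukodufaw, zenirlaw → luzenirlaw, gihgafom → lugihgafom) follows the same rule: add the prefix lu-.
So hevim → luhevim.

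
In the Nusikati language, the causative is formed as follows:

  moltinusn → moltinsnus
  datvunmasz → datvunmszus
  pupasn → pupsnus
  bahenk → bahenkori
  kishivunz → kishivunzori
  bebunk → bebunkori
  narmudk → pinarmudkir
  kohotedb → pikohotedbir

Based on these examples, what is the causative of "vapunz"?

"vapunz" has second-to-last letter 'n'. The stems whose second-to-last letter is 'n' (bahenk → bahenkori, kishivunz → kishivunzori, bebunk → bebunkori) add -ori.
So vapunz → vapunzori.

vapunzori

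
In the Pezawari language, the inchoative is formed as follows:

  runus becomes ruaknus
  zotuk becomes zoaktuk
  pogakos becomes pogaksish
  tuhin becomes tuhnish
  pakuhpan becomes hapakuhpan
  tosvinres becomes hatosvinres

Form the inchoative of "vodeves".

havodeves

pogakos and runus both end in -s yet inflect differently (pogaksish, ruaknus), so the final letter is not what conditions the rule; the last vowel is.
"vodeves" has last vowel 'e'. The one such stem in the data (tosvinres → hatosvinres) adds the prefix ha-, so the same rule applies.
The other patterns: stems whose last vowel is 'i' or 'o' delete the last vowel and add -ish; stems whose last vowel is 'u' insert -ak- after the first vowel.
So vodeves → havodeves.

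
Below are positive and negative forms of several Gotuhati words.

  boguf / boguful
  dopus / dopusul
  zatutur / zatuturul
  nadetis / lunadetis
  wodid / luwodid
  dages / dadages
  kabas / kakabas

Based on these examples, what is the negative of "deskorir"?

ludeskorir

nadetis and dopus both end in -s yet inflect differently (lunadetis, dopusul), so the final letter is not what conditions the rule; the last vowel is.
"deskorir" has last vowel 'i'. The stems whose last vowel is 'i' (nadetis → lunadetis, wodid → luwodid) add the prefix lu-.
So deskorir → ludeskorir.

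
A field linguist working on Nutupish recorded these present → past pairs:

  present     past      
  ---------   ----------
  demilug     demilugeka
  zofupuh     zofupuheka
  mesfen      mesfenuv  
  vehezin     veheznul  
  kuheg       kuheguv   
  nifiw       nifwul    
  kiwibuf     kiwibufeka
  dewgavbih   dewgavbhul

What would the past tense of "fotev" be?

fotevuv

kuheg and demilug both end in -g yet inflect differently (kuheguv, demilugeka), so the final letter is not what conditions the rule; the last vowel is.
"fotev" has last vowel 'e'. The stems whose last vowel is 'e' (mesfen → mesfenuv, kuheg → kuheguv) add -uv.
So fotev → fotevuv.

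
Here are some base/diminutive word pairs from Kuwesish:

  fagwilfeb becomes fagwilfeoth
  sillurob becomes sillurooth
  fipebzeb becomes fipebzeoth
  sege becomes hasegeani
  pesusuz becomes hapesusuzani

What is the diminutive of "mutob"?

fagwilfeb and sege both have last vowel 'e' yet inflect differently (fagwilfeoth, hasegeani), so the last vowel is not what conditions the rule; the final letter is.
"mutob" ends in -b. The stems ending in -b (fagwilfeb → fagwilfeoth, sillurob → sillurooth, fipebzeb → fipebzeoth) drop the final letter and add -oth.
So mutob → mutooth.

mutooth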